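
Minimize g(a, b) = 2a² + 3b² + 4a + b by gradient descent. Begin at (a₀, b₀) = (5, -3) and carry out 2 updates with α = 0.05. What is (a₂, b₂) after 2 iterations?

∇g = (4a + 4, 6b + 1)
(a₁, b₁) = (5, -3) − 0.05·(24, -17) = (3.8, -2.15)
(a₂, b₂) = (3.8, -2.15) − 0.05·(19.2, -11.9) = (2.84, -1.555)

(2.84, -1.555)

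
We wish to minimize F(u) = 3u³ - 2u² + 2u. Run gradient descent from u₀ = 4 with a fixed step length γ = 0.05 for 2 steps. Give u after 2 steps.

F′(u) = 9u² - 4u + 2
u₁ = 4 − 0.05·130 = -2.5
u₂ = -2.5 − 0.05·68.25 = -5.9125

-5.9125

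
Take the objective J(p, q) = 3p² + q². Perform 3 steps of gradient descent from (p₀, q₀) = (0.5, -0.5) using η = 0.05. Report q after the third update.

-0.3645

∇J = (6p, 2q)
(p₁, q₁) = (0.5, -0.5) − 0.05·(3, -1) = (0.35, -0.45)
(p₂, q₂) = (0.35, -0.45) − 0.05·(2.1, -0.9) = (0.245, -0.405)
(p₃, q₃) = (0.245, -0.405) − 0.05·(1.47, -0.81) = (0.1715, -0.3645)
q = -0.3645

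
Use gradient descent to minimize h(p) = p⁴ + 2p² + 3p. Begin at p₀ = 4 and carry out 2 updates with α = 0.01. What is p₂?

h′(p) = 4p³ + 4p + 3
p₁ = 4 − 0.01·275 = 1.25
p₂ = 1.25 − 0.01·15.8125 = 1.091875

1.091875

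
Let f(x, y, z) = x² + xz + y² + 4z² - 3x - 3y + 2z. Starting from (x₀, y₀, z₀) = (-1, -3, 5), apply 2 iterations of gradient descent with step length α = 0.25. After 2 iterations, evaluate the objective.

114.58203125

∇f = (2x + z - 3, 2y - 3, x + 8z + 2)
(x₁, y₁, z₁) = (-1, -3, 5) − 0.25·(0, -9, 41) = (-1, -0.75, -5.25)
(x₂, y₂, z₂) = (-1, -0.75, -5.25) − 0.25·(-10.25, -4.5, -41) = (1.5625, 0.375, 5)
f(1.5625, 0.375, 5) = 114.58203125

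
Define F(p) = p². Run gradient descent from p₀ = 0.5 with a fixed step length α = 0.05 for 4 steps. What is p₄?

0.32805

F′(p) = 2p
p₁ = 0.5 − 0.05·1 = 0.45
p₂ = 0.45 − 0.05·0.9 = 0.405
p₃ = 0.405 − 0.05·0.81 = 0.3645
p₄ = 0.3645 − 0.05·0.729 = 0.32805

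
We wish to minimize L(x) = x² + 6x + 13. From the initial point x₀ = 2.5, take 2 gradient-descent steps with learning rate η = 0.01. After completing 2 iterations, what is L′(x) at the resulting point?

L′(x) = 2x + 6
x₁ = 2.5 − 0.01·11 = 2.39
x₂ = 2.39 − 0.01·10.78 = 2.2822
L′(x) at (2.2822) = 10.5644

10.5644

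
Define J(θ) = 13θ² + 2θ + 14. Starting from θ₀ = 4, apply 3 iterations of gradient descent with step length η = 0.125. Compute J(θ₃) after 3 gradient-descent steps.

J′(θ) = 26θ + 2
Step 1: J′(4) = 106; θ₁ = 4 − 0.125·106 = -9.25
Step 2: J′(-9.25) = -238.5; θ₂ = -9.25 − 0.125·(-238.5) = 20.5625
Step 3: J′(20.5625) = 536.625; θ₃ = 20.5625 − 0.125·536.625 = -46.515625
J(-46.515625) = 28049.112548828125

28049.112548828125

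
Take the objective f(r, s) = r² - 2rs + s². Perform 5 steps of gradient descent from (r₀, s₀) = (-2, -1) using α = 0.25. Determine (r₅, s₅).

(-1.5, -1.5)

∇f = (2r - 2s, -2r + 2s)
(r₁, s₁) = (-2, -1) − 0.25·(-2, 2) = (-1.5, -1.5)
(r₂, s₂) = (-1.5, -1.5) − 0.25·(0, 0) = (-1.5, -1.5)
(r₃, s₃) = (-1.5, -1.5) − 0.25·(0, 0) = (-1.5, -1.5)
(r₄, s₄) = (-1.5, -1.5) − 0.25·(0, 0) = (-1.5, -1.5)
(r₅, s₅) = (-1.5, -1.5) − 0.25·(0, 0) = (-1.5, -1.5)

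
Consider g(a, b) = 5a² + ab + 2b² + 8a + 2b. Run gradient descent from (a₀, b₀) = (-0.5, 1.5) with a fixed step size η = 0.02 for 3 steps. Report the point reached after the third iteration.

(-0.711476, 1.089876)

∇g = (10a + b + 8, a + 4b + 2)
Step 1: at (-0.5, 1.5), ∇g = (4.5, 7.5) → (-0.5, 1.5) − 0.02·(4.5, 7.5) = (-0.59, 1.35)
Step 2: at (-0.59, 1.35), ∇g = (3.45, 6.81) → (-0.59, 1.35) − 0.02·(3.45, 6.81) = (-0.659, 1.2138)
Step 3: at (-0.659, 1.2138), ∇g = (2.6238, 6.1962) → (-0.659, 1.2138) − 0.02·(2.6238, 6.1962) = (-0.711476, 1.089876)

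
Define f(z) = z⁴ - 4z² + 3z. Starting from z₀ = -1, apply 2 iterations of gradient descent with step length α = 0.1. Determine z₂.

-1.3948

f′(z) = 4z³ - 8z + 3
Step 1: f′(-1) = 7; z₁ = -1 − 0.1·7 = -1.7
Step 2: f′(-1.7) = -3.052; z₂ = -1.7 − 0.1·(-3.052) = -1.3948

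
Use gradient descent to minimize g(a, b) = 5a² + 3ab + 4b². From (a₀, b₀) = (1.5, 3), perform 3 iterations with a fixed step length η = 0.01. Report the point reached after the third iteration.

∇g = (10a + 3b, 3a + 8b)
Step 1: at (1.5, 3), ∇g = (24, 28.5) → (1.5, 3) − 0.01·(24, 28.5) = (1.26, 2.715)
Step 2: at (1.26, 2.715), ∇g = (20.745, 25.5) → (1.26, 2.715) − 0.01·(20.745, 25.5) = (1.05255, 2.46)
Step 3: at (1.05255, 2.46), ∇g = (17.9055, 22.83765) → (1.05255, 2.46) − 0.01·(17.9055, 22.83765) = (0.873495, 2.2316235)

(0.873495, 2.2316235)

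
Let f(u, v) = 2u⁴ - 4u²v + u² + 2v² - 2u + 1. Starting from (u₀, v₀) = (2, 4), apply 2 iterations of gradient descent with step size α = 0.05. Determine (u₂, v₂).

∇f = (8u³ - 8uv + 2u - 2, -4u² + 4v)
Step 1: at (2, 4), ∇f = (2, 0) → (2, 4) − 0.05·(2, 0) = (1.9, 4)
Step 2: at (1.9, 4), ∇f = (-4.128, 1.56) → (1.9, 4) − 0.05·(-4.128, 1.56) = (2.1064, 3.922)

(2.1064, 3.922)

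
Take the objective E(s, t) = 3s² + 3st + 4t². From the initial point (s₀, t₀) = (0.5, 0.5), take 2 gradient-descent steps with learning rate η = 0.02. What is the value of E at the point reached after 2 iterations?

1.01544888

∇E = (6s + 3t, 3s + 8t)
(s₁, t₁) = (0.5, 0.5) − 0.02·(4.5, 5.5) = (0.41, 0.39)
(s₂, t₂) = (0.41, 0.39) − 0.02·(3.63, 4.35) = (0.3374, 0.303)
E(0.3374, 0.303) = 1.01544888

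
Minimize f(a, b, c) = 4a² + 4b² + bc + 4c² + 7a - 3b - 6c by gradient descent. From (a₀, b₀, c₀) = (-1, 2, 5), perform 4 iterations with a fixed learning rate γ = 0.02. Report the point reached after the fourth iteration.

∇f = (8a + 7, 8b + c - 3, b + 8c - 6)
Step 1: at (-1, 2, 5), ∇f = (-1, 18, 36) → (-1, 2, 5) − 0.02·(-1, 18, 36) = (-0.98, 1.64, 4.28)
Step 2: at (-0.98, 1.64, 4.28), ∇f = (-0.84, 14.4, 29.88) → (-0.98, 1.64, 4.28) − 0.02·(-0.84, 14.4, 29.88) = (-0.9632, 1.352, 3.6824)
Step 3: at (-0.9632, 1.352, 3.6824), ∇f = (-0.7056, 11.4984, 24.8112) → (-0.9632, 1.352, 3.6824) − 0.02·(-0.7056, 11.4984, 24.8112) = (-0.949088, 1.122032, 3.186176)
Step 4: at (-0.949088, 1.122032, 3.186176), ∇f = (-0.592704, 9.162432, 20.61144) → (-0.949088, 1.122032, 3.186176) − 0.02·(-0.592704, 9.162432, 20.61144) = (-0.93723392, 0.93878336, 2.7739472)

(-0.93723392, 0.93878336, 2.7739472)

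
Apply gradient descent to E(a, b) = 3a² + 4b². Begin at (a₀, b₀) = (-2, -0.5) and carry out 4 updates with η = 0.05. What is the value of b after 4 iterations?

∇E = (6a, 8b)
(a₁, b₁) = (-2, -0.5) − 0.05·(-12, -4) = (-1.4, -0.3)
(a₂, b₂) = (-1.4, -0.3) − 0.05·(-8.4, -2.4) = (-0.98, -0.18)
(a₃, b₃) = (-0.98, -0.18) − 0.05·(-5.88, -1.44) = (-0.686, -0.108)
(a₄, b₄) = (-0.686, -0.108) − 0.05·(-4.116, -0.864) = (-0.4802, -0.0648)
b = -0.0648

-0.0648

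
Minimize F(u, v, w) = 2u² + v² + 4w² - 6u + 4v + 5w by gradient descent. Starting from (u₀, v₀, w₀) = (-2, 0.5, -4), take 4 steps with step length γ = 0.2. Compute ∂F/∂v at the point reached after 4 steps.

∇F = (4u - 6, 2v + 4, 8w + 5)
(u₁, v₁, w₁) = (-2, 0.5, -4) − 0.2·(-14, 5, -27) = (0.8, -0.5, 1.4)
(u₂, v₂, w₂) = (0.8, -0.5, 1.4) − 0.2·(-2.8, 3, 16.2) = (1.36, -1.1, -1.84)
(u₃, v₃, w₃) = (1.36, -1.1, -1.84) − 0.2·(-0.56, 1.8, -9.72) = (1.472, -1.46, 0.104)
(u₄, v₄, w₄) = (1.472, -1.46, 0.104) − 0.2·(-0.112, 1.08, 5.832) = (1.4944, -1.676, -1.0624)
∂F/∂v at (1.4944, -1.676, -1.0624) = 0.648

0.648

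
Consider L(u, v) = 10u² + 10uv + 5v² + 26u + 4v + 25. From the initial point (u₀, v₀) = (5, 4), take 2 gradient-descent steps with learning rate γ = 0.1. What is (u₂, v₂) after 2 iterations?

∇L = (20u + 10v + 26, 10u + 10v + 4)
Step 1: at (5, 4), ∇L = (166, 94) → (5, 4) − 0.1·(166, 94) = (-11.6, -5.4)
Step 2: at (-11.6, -5.4), ∇L = (-260, -166) → (-11.6, -5.4) − 0.1·(-260, -166) = (14.4, 11.2)

(14.4, 11.2)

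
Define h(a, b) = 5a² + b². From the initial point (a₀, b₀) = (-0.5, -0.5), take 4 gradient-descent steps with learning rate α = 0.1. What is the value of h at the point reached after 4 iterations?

0.04194304

∇h = (10a, 2b)
(a₁, b₁) = (-0.5, -0.5) − 0.1·(-5, -1) = (0, -0.4)
(a₂, b₂) = (0, -0.4) − 0.1·(0, -0.8) = (0, -0.32)
(a₃, b₃) = (0, -0.32) − 0.1·(0, -0.64) = (0, -0.256)
(a₄, b₄) = (0, -0.256) − 0.1·(0, -0.512) = (0, -0.2048)
h(0, -0.2048) = 0.04194304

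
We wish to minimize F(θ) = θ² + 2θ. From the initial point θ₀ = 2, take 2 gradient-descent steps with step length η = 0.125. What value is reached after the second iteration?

F′(θ) = 2θ + 2
θ₁ = 2 − 0.125·6 = 1.25
θ₂ = 1.25 − 0.125·4.5 = 0.6875

0.6875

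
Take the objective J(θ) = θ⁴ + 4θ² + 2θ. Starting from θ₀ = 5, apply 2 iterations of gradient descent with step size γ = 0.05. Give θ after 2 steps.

2145.4122

J′(θ) = 4θ³ + 8θ + 2
θ₁ = 5 − 0.05·542 = -22.1
θ₂ = -22.1 − 0.05·(-43350.244) = 2145.4122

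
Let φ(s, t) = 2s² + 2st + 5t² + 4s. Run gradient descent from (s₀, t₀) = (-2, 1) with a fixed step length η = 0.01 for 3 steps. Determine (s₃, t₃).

(-1.938928, 0.836232)

∇φ = (4s + 2t + 4, 2s + 10t)
Step 1: at (-2, 1), ∇φ = (-2, 6) → (-2, 1) − 0.01·(-2, 6) = (-1.98, 0.94)
Step 2: at (-1.98, 0.94), ∇φ = (-2.04, 5.44) → (-1.98, 0.94) − 0.01·(-2.04, 5.44) = (-1.9596, 0.8856)
Step 3: at (-1.9596, 0.8856), ∇φ = (-2.0672, 4.9368) → (-1.9596, 0.8856) − 0.01·(-2.0672, 4.9368) = (-1.938928, 0.836232)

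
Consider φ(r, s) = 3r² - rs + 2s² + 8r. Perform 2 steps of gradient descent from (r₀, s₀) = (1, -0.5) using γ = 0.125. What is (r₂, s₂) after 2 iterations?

∇φ = (6r - s + 8, -r + 4s)
(r₁, s₁) = (1, -0.5) − 0.125·(14.5, -3) = (-0.8125, -0.125)
(r₂, s₂) = (-0.8125, -0.125) − 0.125·(3.25, 0.3125) = (-1.21875, -0.1640625)

(-1.21875, -0.1640625)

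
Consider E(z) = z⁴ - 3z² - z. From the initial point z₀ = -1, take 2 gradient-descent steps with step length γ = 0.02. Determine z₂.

E′(z) = 4z³ - 6z - 1
z₁ = -1 − 0.02·1 = -1.02
z₂ = -1.02 − 0.02·0.875168 = -1.03750336

-1.03750336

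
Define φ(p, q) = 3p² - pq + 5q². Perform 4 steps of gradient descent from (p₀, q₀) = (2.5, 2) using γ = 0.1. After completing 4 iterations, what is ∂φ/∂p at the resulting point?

0.5225

∇φ = (6p - q, -p + 10q)
Step 1: at (2.5, 2), ∇φ = (13, 17.5) → (2.5, 2) − 0.1·(13, 17.5) = (1.2, 0.25)
Step 2: at (1.2, 0.25), ∇φ = (6.95, 1.3) → (1.2, 0.25) − 0.1·(6.95, 1.3) = (0.505, 0.12)
Step 3: at (0.505, 0.12), ∇φ = (2.91, 0.695) → (0.505, 0.12) − 0.1·(2.91, 0.695) = (0.214, 0.0505)
Step 4: at (0.214, 0.0505), ∇φ = (1.2335, 0.291) → (0.214, 0.0505) − 0.1·(1.2335, 0.291) = (0.09065, 0.0214)
∂φ/∂p at (0.09065, 0.0214) = 0.5225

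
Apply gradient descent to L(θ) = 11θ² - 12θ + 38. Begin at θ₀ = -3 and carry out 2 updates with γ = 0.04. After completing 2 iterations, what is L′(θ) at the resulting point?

-1.1232

L′(θ) = 22θ - 12
θ₁ = -3 − 0.04·(-78) = 0.12
θ₂ = 0.12 − 0.04·(-9.36) = 0.4944
L′(θ) at (0.4944) = -1.1232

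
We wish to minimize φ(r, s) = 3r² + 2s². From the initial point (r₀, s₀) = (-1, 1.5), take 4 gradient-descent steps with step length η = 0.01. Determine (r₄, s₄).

∇φ = (6r, 4s)
Step 1: at (-1, 1.5), ∇φ = (-6, 6) → (-1, 1.5) − 0.01·(-6, 6) = (-0.94, 1.44)
Step 2: at (-0.94, 1.44), ∇φ = (-5.64, 5.76) → (-0.94, 1.44) − 0.01·(-5.64, 5.76) = (-0.8836, 1.3824)
Step 3: at (-0.8836, 1.3824), ∇φ = (-5.3016, 5.5296) → (-0.8836, 1.3824) − 0.01·(-5.3016, 5.5296) = (-0.830584, 1.327104)
Step 4: at (-0.830584, 1.327104), ∇φ = (-4.983504, 5.308416) → (-0.830584, 1.327104) − 0.01·(-4.983504, 5.308416) = (-0.78074896, 1.27401984)

(-0.78074896, 1.27401984)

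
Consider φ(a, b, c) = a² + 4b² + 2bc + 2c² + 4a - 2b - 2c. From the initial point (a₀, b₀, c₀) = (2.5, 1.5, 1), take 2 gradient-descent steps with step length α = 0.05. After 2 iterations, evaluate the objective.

∇φ = (2a + 4, 8b + 2c - 2, 2b + 4c - 2)
(a₁, b₁, c₁) = (2.5, 1.5, 1) − 0.05·(9, 12, 5) = (2.05, 0.9, 0.75)
(a₂, b₂, c₂) = (2.05, 0.9, 0.75) − 0.05·(8.1, 6.7, 2.8) = (1.645, 0.565, 0.61)
φ(1.645, 0.565, 0.61) = 9.646425

9.646425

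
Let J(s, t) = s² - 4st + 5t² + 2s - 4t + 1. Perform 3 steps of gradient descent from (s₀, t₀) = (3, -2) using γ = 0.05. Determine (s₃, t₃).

∇J = (2s - 4t + 2, -4s + 10t - 4)
Step 1: at (3, -2), ∇J = (16, -36) → (3, -2) − 0.05·(16, -36) = (2.2, -0.2)
Step 2: at (2.2, -0.2), ∇J = (7.2, -14.8) → (2.2, -0.2) − 0.05·(7.2, -14.8) = (1.84, 0.54)
Step 3: at (1.84, 0.54), ∇J = (3.52, -5.96) → (1.84, 0.54) − 0.05·(3.52, -5.96) = (1.664, 0.838)

(1.664, 0.838)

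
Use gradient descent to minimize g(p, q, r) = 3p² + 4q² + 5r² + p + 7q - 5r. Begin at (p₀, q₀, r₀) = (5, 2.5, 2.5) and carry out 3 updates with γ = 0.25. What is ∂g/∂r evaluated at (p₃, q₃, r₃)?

-67.5

∇g = (6p + 1, 8q + 7, 10r - 5)
(p₁, q₁, r₁) = (5, 2.5, 2.5) − 0.25·(31, 27, 20) = (-2.75, -4.25, -2.5)
(p₂, q₂, r₂) = (-2.75, -4.25, -2.5) − 0.25·(-15.5, -27, -30) = (1.125, 2.5, 5)
(p₃, q₃, r₃) = (1.125, 2.5, 5) − 0.25·(7.75, 27, 45) = (-0.8125, -4.25, -6.25)
∂g/∂r at (-0.8125, -4.25, -6.25) = -67.5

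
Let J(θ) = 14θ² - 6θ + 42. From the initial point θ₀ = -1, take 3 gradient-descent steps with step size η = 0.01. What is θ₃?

J′(θ) = 28θ - 6
Step 1: J′(-1) = -34; θ₁ = -1 − 0.01·(-34) = -0.66
Step 2: J′(-0.66) = -24.48; θ₂ = -0.66 − 0.01·(-24.48) = -0.4152
Step 3: J′(-0.4152) = -17.6256; θ₃ = -0.4152 − 0.01·(-17.6256) = -0.238944

-0.238944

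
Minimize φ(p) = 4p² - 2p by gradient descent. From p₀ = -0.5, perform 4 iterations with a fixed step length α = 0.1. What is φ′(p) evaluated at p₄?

φ′(p) = 8p - 2
p₁ = -0.5 − 0.1·(-6) = 0.1
p₂ = 0.1 − 0.1·(-1.2) = 0.22
p₃ = 0.22 − 0.1·(-0.24) = 0.244
p₄ = 0.244 − 0.1·(-0.048) = 0.2488
φ′(p) at (0.2488) = -0.0096

-0.0096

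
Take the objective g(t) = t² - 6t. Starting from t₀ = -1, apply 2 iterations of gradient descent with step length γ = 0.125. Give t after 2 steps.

g′(t) = 2t - 6
Step 1: g′(-1) = -8; t₁ = -1 − 0.125·(-8) = 0
Step 2: g′(0) = -6; t₂ = 0 − 0.125·(-6) = 0.75

0.75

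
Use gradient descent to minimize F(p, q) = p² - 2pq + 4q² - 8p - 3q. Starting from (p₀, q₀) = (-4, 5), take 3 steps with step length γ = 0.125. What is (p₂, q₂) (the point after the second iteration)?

∇F = (2p - 2q - 8, -2p + 8q - 3)
Step 1: at (-4, 5), ∇F = (-26, 45) → (-4, 5) − 0.125·(-26, 45) = (-0.75, -0.625)
Step 2: at (-0.75, -0.625), ∇F = (-8.25, -6.5) → (-0.75, -0.625) − 0.125·(-8.25, -6.5) = (0.28125, 0.1875)

(0.28125, 0.1875)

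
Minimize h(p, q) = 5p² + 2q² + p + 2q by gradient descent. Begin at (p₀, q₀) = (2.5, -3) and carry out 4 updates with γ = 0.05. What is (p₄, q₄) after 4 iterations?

(0.0625, -1.524)

∇h = (10p + 1, 4q + 2)
(p₁, q₁) = (2.5, -3) − 0.05·(26, -10) = (1.2, -2.5)
(p₂, q₂) = (1.2, -2.5) − 0.05·(13, -8) = (0.55, -2.1)
(p₃, q₃) = (0.55, -2.1) − 0.05·(6.5, -6.4) = (0.225, -1.78)
(p₄, q₄) = (0.225, -1.78) − 0.05·(3.25, -5.12) = (0.0625, -1.524)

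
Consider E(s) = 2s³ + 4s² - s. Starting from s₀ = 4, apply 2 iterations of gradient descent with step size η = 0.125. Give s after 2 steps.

-105.63671875

E′(s) = 6s² + 8s - 1
s₁ = 4 − 0.125·127 = -11.875
s₂ = -11.875 − 0.125·750.09375 = -105.63671875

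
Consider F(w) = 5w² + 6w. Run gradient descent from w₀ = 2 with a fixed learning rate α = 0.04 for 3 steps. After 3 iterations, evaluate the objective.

-0.2230272

F′(w) = 10w + 6
Step 1: F′(2) = 26; w₁ = 2 − 0.04·26 = 0.96
Step 2: F′(0.96) = 15.6; w₂ = 0.96 − 0.04·15.6 = 0.336
Step 3: F′(0.336) = 9.36; w₃ = 0.336 − 0.04·9.36 = -0.0384
F(-0.0384) = -0.2230272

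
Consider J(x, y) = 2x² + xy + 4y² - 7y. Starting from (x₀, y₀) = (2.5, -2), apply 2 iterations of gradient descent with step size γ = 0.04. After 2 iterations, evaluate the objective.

∇J = (4x + y, x + 8y - 7)
Step 1: at (2.5, -2), ∇J = (8, -20.5) → (2.5, -2) − 0.04·(8, -20.5) = (2.18, -1.18)
Step 2: at (2.18, -1.18), ∇J = (7.54, -14.26) → (2.18, -1.18) − 0.04·(7.54, -14.26) = (1.8784, -0.6096)
J(1.8784, -0.6096) = 11.66534912

11.66534912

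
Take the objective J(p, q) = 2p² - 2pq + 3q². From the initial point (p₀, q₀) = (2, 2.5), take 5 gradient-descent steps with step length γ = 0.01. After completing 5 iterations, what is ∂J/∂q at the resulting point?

8.3549068

∇J = (4p - 2q, -2p + 6q)
(p₁, q₁) = (2, 2.5) − 0.01·(3, 11) = (1.97, 2.39)
(p₂, q₂) = (1.97, 2.39) − 0.01·(3.1, 10.4) = (1.939, 2.286)
(p₃, q₃) = (1.939, 2.286) − 0.01·(3.184, 9.838) = (1.90716, 2.18762)
(p₄, q₄) = (1.90716, 2.18762) − 0.01·(3.2534, 9.3114) = (1.874626, 2.094506)
(p₅, q₅) = (1.874626, 2.094506) − 0.01·(3.309492, 8.817784) = (1.84153108, 2.00632816)
∂J/∂q at (1.84153108, 2.00632816) = 8.3549068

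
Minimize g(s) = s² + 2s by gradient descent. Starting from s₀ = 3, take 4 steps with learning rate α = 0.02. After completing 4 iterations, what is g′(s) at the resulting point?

6.79477248

g′(s) = 2s + 2
Step 1: g′(3) = 8; s₁ = 3 − 0.02·8 = 2.84
Step 2: g′(2.84) = 7.68; s₂ = 2.84 − 0.02·7.68 = 2.6864
Step 3: g′(2.6864) = 7.3728; s₃ = 2.6864 − 0.02·7.3728 = 2.538944
Step 4: g′(2.538944) = 7.077888; s₄ = 2.538944 − 0.02·7.077888 = 2.39738624
g′(s) at (2.39738624) = 6.79477248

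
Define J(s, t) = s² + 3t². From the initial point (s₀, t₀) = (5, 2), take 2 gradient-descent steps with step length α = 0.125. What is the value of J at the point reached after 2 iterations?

7.95703125

∇J = (2s, 6t)
(s₁, t₁) = (5, 2) − 0.125·(10, 12) = (3.75, 0.5)
(s₂, t₂) = (3.75, 0.5) − 0.125·(7.5, 3) = (2.8125, 0.125)
J(2.8125, 0.125) = 7.95703125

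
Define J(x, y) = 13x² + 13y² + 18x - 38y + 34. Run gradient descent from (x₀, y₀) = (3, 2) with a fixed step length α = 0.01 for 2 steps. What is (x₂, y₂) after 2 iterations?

∇J = (26x + 18, 26y - 38)
(x₁, y₁) = (3, 2) − 0.01·(96, 14) = (2.04, 1.86)
(x₂, y₂) = (2.04, 1.86) − 0.01·(71.04, 10.36) = (1.3296, 1.7564)

(1.3296, 1.7564)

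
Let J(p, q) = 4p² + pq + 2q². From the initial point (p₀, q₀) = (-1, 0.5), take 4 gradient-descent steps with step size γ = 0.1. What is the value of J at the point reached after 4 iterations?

∇J = (8p + q, p + 4q)
Step 1: at (-1, 0.5), ∇J = (-7.5, 1) → (-1, 0.5) − 0.1·(-7.5, 1) = (-0.25, 0.4)
Step 2: at (-0.25, 0.4), ∇J = (-1.6, 1.35) → (-0.25, 0.4) − 0.1·(-1.6, 1.35) = (-0.09, 0.265)
Step 3: at (-0.09, 0.265), ∇J = (-0.455, 0.97) → (-0.09, 0.265) − 0.1·(-0.455, 0.97) = (-0.0445, 0.168)
Step 4: at (-0.0445, 0.168), ∇J = (-0.188, 0.6275) → (-0.0445, 0.168) − 0.1·(-0.188, 0.6275) = (-0.0257, 0.10525)
J(-0.0257, 0.10525) = 0.02209216

0.02209216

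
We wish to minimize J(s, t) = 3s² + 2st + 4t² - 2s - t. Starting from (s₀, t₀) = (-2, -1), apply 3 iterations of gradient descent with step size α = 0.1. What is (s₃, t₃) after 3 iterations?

(0.144, 0.152)

∇J = (6s + 2t - 2, 2s + 8t - 1)
Step 1: at (-2, -1), ∇J = (-16, -13) → (-2, -1) − 0.1·(-16, -13) = (-0.4, 0.3)
Step 2: at (-0.4, 0.3), ∇J = (-3.8, 0.6) → (-0.4, 0.3) − 0.1·(-3.8, 0.6) = (-0.02, 0.24)
Step 3: at (-0.02, 0.24), ∇J = (-1.64, 0.88) → (-0.02, 0.24) − 0.1·(-1.64, 0.88) = (0.144, 0.152)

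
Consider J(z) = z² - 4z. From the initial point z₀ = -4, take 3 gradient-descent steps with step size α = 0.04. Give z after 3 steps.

-2.672128

J′(z) = 2z - 4
Step 1: J′(-4) = -12; z₁ = -4 − 0.04·(-12) = -3.52
Step 2: J′(-3.52) = -11.04; z₂ = -3.52 − 0.04·(-11.04) = -3.0784
Step 3: J′(-3.0784) = -10.1568; z₃ = -3.0784 − 0.04·(-10.1568) = -2.672128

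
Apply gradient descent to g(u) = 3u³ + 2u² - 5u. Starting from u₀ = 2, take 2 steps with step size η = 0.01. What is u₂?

g′(u) = 9u² + 4u - 5
Step 1: g′(2) = 39; u₁ = 2 − 0.01·39 = 1.61
Step 2: g′(1.61) = 24.7689; u₂ = 1.61 − 0.01·24.7689 = 1.362311

1.362311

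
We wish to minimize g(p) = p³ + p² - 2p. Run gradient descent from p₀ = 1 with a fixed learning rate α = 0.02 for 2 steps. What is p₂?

0.889384

g′(p) = 3p² + 2p - 2
p₁ = 1 − 0.02·3 = 0.94
p₂ = 0.94 − 0.02·2.5308 = 0.889384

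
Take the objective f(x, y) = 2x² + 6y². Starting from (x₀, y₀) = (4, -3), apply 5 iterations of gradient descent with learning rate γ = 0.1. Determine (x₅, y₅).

∇f = (4x, 12y)
Step 1: at (4, -3), ∇f = (16, -36) → (4, -3) − 0.1·(16, -36) = (2.4, 0.6)
Step 2: at (2.4, 0.6), ∇f = (9.6, 7.2) → (2.4, 0.6) − 0.1·(9.6, 7.2) = (1.44, -0.12)
Step 3: at (1.44, -0.12), ∇f = (5.76, -1.44) → (1.44, -0.12) − 0.1·(5.76, -1.44) = (0.864, 0.024)
Step 4: at (0.864, 0.024), ∇f = (3.456, 0.288) → (0.864, 0.024) − 0.1·(3.456, 0.288) = (0.5184, -0.0048)
Step 5: at (0.5184, -0.0048), ∇f = (2.0736, -0.0576) → (0.5184, -0.0048) − 0.1·(2.0736, -0.0576) = (0.31104, 0.00096)

(0.31104, 0.00096)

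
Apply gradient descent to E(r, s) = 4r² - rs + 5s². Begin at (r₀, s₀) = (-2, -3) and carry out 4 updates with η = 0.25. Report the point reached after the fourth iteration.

∇E = (8r - s, -r + 10s)
(r₁, s₁) = (-2, -3) − 0.25·(-13, -28) = (1.25, 4)
(r₂, s₂) = (1.25, 4) − 0.25·(6, 38.75) = (-0.25, -5.6875)
(r₃, s₃) = (-0.25, -5.6875) − 0.25·(3.6875, -56.625) = (-1.171875, 8.46875)
(r₄, s₄) = (-1.171875, 8.46875) − 0.25·(-17.84375, 85.859375) = (3.2890625, -12.99609375)

(3.2890625, -12.99609375)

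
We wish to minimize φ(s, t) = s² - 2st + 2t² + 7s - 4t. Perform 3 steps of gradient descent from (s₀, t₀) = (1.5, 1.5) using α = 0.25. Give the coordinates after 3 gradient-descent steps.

(-1.8125, 0.5)

∇φ = (2s - 2t + 7, -2s + 4t - 4)
(s₁, t₁) = (1.5, 1.5) − 0.25·(7, -1) = (-0.25, 1.75)
(s₂, t₂) = (-0.25, 1.75) − 0.25·(3, 3.5) = (-1, 0.875)
(s₃, t₃) = (-1, 0.875) − 0.25·(3.25, 1.5) = (-1.8125, 0.5)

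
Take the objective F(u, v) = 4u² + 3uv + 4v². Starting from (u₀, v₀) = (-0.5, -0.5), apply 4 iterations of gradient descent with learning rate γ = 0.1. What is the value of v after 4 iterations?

-0.00005

∇F = (8u + 3v, 3u + 8v)
(u₁, v₁) = (-0.5, -0.5) − 0.1·(-5.5, -5.5) = (0.05, 0.05)
(u₂, v₂) = (0.05, 0.05) − 0.1·(0.55, 0.55) = (-0.005, -0.005)
(u₃, v₃) = (-0.005, -0.005) − 0.1·(-0.055, -0.055) = (0.0005, 0.0005)
(u₄, v₄) = (0.0005, 0.0005) − 0.1·(0.0055, 0.0055) = (-0.00005, -0.00005)
v = -0.00005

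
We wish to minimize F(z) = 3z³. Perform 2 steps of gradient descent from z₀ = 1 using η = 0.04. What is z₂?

F′(z) = 9z²
z₁ = 1 − 0.04·9 = 0.64
z₂ = 0.64 − 0.04·3.6864 = 0.492544

0.492544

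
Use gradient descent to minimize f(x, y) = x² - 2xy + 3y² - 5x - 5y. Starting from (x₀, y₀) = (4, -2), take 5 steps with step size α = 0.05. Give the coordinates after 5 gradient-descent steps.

∇f = (2x - 2y - 5, -2x + 6y - 5)
(x₁, y₁) = (4, -2) − 0.05·(7, -25) = (3.65, -0.75)
(x₂, y₂) = (3.65, -0.75) − 0.05·(3.8, -16.8) = (3.46, 0.09)
(x₃, y₃) = (3.46, 0.09) − 0.05·(1.74, -11.38) = (3.373, 0.659)
(x₄, y₄) = (3.373, 0.659) − 0.05·(0.428, -7.792) = (3.3516, 1.0486)
(x₅, y₅) = (3.3516, 1.0486) − 0.05·(-0.394, -5.4116) = (3.3713, 1.31918)

(3.3713, 1.31918)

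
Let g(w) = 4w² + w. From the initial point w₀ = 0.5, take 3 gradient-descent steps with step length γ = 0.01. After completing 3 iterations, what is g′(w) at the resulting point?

g′(w) = 8w + 1
w₁ = 0.5 − 0.01·5 = 0.45
w₂ = 0.45 − 0.01·4.6 = 0.404
w₃ = 0.404 − 0.01·4.232 = 0.36168
g′(w) at (0.36168) = 3.89344

3.89344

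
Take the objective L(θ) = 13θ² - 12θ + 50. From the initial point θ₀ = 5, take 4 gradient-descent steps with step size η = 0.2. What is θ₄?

L′(θ) = 26θ - 12
θ₁ = 5 − 0.2·118 = -18.6
θ₂ = -18.6 − 0.2·(-495.6) = 80.52
θ₃ = 80.52 − 0.2·2081.52 = -335.784
θ₄ = -335.784 − 0.2·(-8742.384) = 1412.6928

1412.6928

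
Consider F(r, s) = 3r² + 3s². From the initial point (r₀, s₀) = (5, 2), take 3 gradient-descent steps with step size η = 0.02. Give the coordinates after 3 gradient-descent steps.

∇F = (6r, 6s)
Step 1: at (5, 2), ∇F = (30, 12) → (5, 2) − 0.02·(30, 12) = (4.4, 1.76)
Step 2: at (4.4, 1.76), ∇F = (26.4, 10.56) → (4.4, 1.76) − 0.02·(26.4, 10.56) = (3.872, 1.5488)
Step 3: at (3.872, 1.5488), ∇F = (23.232, 9.2928) → (3.872, 1.5488) − 0.02·(23.232, 9.2928) = (3.40736, 1.362944)

(3.40736, 1.362944)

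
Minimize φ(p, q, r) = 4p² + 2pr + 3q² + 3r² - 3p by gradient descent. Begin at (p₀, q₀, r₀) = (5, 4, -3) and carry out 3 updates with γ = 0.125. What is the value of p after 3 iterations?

0.5703125

∇φ = (8p + 2r - 3, 6q, 2p + 6r)
(p₁, q₁, r₁) = (5, 4, -3) − 0.125·(31, 24, -8) = (1.125, 1, -2)
(p₂, q₂, r₂) = (1.125, 1, -2) − 0.125·(2, 6, -9.75) = (0.875, 0.25, -0.78125)
(p₃, q₃, r₃) = (0.875, 0.25, -0.78125) − 0.125·(2.4375, 1.5, -2.9375) = (0.5703125, 0.0625, -0.4140625)
p = 0.5703125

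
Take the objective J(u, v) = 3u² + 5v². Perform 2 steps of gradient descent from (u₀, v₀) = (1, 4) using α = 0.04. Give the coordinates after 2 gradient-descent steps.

∇J = (6u, 10v)
Step 1: at (1, 4), ∇J = (6, 40) → (1, 4) − 0.04·(6, 40) = (0.76, 2.4)
Step 2: at (0.76, 2.4), ∇J = (4.56, 24) → (0.76, 2.4) − 0.04·(4.56, 24) = (0.5776, 1.44)

(0.5776, 1.44)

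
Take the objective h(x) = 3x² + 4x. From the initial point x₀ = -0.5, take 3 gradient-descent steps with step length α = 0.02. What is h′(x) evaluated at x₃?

0.681472

h′(x) = 6x + 4
x₁ = -0.5 − 0.02·1 = -0.52
x₂ = -0.52 − 0.02·0.88 = -0.5376
x₃ = -0.5376 − 0.02·0.7744 = -0.553088
h′(x) at (-0.553088) = 0.681472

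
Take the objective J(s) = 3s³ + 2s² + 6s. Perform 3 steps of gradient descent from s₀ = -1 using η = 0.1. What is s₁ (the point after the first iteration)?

-2.1

J′(s) = 9s² + 4s + 6
s₁ = -1 − 0.1·11 = -2.1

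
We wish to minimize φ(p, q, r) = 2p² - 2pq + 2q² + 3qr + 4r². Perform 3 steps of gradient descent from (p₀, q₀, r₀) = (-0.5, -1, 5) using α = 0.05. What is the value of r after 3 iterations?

∇φ = (4p - 2q, -2p + 4q + 3r, 3q + 8r)
Step 1: at (-0.5, -1, 5), ∇φ = (0, 12, 37) → (-0.5, -1, 5) − 0.05·(0, 12, 37) = (-0.5, -1.6, 3.15)
Step 2: at (-0.5, -1.6, 3.15), ∇φ = (1.2, 4.05, 20.4) → (-0.5, -1.6, 3.15) − 0.05·(1.2, 4.05, 20.4) = (-0.56, -1.8025, 2.13)
Step 3: at (-0.56, -1.8025, 2.13), ∇φ = (1.365, 0.3, 11.6325) → (-0.56, -1.8025, 2.13) − 0.05·(1.365, 0.3, 11.6325) = (-0.62825, -1.8175, 1.548375)
r = 1.548375

1.548375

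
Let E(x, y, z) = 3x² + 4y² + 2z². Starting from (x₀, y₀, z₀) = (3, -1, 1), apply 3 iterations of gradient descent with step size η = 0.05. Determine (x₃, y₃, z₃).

∇E = (6x, 8y, 4z)
(x₁, y₁, z₁) = (3, -1, 1) − 0.05·(18, -8, 4) = (2.1, -0.6, 0.8)
(x₂, y₂, z₂) = (2.1, -0.6, 0.8) − 0.05·(12.6, -4.8, 3.2) = (1.47, -0.36, 0.64)
(x₃, y₃, z₃) = (1.47, -0.36, 0.64) − 0.05·(8.82, -2.88, 2.56) = (1.029, -0.216, 0.512)

(1.029, -0.216, 0.512)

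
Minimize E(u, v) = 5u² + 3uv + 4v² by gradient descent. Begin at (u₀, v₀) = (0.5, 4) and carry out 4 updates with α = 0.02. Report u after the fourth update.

-0.32051032

∇E = (10u + 3v, 3u + 8v)
Step 1: at (0.5, 4), ∇E = (17, 33.5) → (0.5, 4) − 0.02·(17, 33.5) = (0.16, 3.33)
Step 2: at (0.16, 3.33), ∇E = (11.59, 27.12) → (0.16, 3.33) − 0.02·(11.59, 27.12) = (-0.0718, 2.7876)
Step 3: at (-0.0718, 2.7876), ∇E = (7.6448, 22.0854) → (-0.0718, 2.7876) − 0.02·(7.6448, 22.0854) = (-0.224696, 2.345892)
Step 4: at (-0.224696, 2.345892), ∇E = (4.790716, 18.093048) → (-0.224696, 2.345892) − 0.02·(4.790716, 18.093048) = (-0.32051032, 1.98403104)
u = -0.32051032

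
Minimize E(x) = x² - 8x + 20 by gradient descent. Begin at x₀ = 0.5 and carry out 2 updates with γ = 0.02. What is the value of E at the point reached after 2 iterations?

E′(x) = 2x - 8
x₁ = 0.5 − 0.02·(-7) = 0.64
x₂ = 0.64 − 0.02·(-6.72) = 0.7744
E(0.7744) = 14.40449536

14.40449536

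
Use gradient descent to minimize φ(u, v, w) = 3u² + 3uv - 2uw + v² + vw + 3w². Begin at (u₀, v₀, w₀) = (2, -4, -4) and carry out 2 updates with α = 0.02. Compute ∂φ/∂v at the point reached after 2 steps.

-5.1888

∇φ = (6u + 3v - 2w, 3u + 2v + w, -2u + v + 6w)
Step 1: at (2, -4, -4), ∇φ = (8, -6, -32) → (2, -4, -4) − 0.02·(8, -6, -32) = (1.84, -3.88, -3.36)
Step 2: at (1.84, -3.88, -3.36), ∇φ = (6.12, -5.6, -27.72) → (1.84, -3.88, -3.36) − 0.02·(6.12, -5.6, -27.72) = (1.7176, -3.768, -2.8056)
∂φ/∂v at (1.7176, -3.768, -2.8056) = -5.1888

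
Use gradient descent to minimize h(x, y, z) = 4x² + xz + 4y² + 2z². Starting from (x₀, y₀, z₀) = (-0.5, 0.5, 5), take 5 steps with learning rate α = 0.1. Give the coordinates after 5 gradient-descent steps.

(-0.10782, 0.00016, 0.457225)

∇h = (8x + z, 8y, x + 4z)
(x₁, y₁, z₁) = (-0.5, 0.5, 5) − 0.1·(1, 4, 19.5) = (-0.6, 0.1, 3.05)
(x₂, y₂, z₂) = (-0.6, 0.1, 3.05) − 0.1·(-1.75, 0.8, 11.6) = (-0.425, 0.02, 1.89)
(x₃, y₃, z₃) = (-0.425, 0.02, 1.89) − 0.1·(-1.51, 0.16, 7.135) = (-0.274, 0.004, 1.1765)
(x₄, y₄, z₄) = (-0.274, 0.004, 1.1765) − 0.1·(-1.0155, 0.032, 4.432) = (-0.17245, 0.0008, 0.7333)
(x₅, y₅, z₅) = (-0.17245, 0.0008, 0.7333) − 0.1·(-0.6463, 0.0064, 2.76075) = (-0.10782, 0.00016, 0.457225)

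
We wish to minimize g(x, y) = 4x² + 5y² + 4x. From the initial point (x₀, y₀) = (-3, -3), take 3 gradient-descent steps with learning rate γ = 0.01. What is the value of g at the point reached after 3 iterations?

∇g = (8x + 4, 10y)
(x₁, y₁) = (-3, -3) − 0.01·(-20, -30) = (-2.8, -2.7)
(x₂, y₂) = (-2.8, -2.7) − 0.01·(-18.4, -27) = (-2.616, -2.43)
(x₃, y₃) = (-2.616, -2.43) − 0.01·(-16.928, -24.3) = (-2.44672, -2.187)
g(-2.44672, -2.187) = 38.0737200336

38.0737200336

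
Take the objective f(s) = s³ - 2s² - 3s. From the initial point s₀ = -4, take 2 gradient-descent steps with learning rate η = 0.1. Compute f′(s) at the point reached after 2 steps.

f′(s) = 3s² - 4s - 3
s₁ = -4 − 0.1·61 = -10.1
s₂ = -10.1 − 0.1·343.43 = -44.443
f′(s) at (-44.443) = 6100.312747

6100.312747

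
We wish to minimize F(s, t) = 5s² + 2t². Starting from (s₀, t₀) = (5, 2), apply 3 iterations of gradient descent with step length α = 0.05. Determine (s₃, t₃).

(0.625, 1.024)

∇F = (10s, 4t)
Step 1: at (5, 2), ∇F = (50, 8) → (5, 2) − 0.05·(50, 8) = (2.5, 1.6)
Step 2: at (2.5, 1.6), ∇F = (25, 6.4) → (2.5, 1.6) − 0.05·(25, 6.4) = (1.25, 1.28)
Step 3: at (1.25, 1.28), ∇F = (12.5, 5.12) → (1.25, 1.28) − 0.05·(12.5, 5.12) = (0.625, 1.024)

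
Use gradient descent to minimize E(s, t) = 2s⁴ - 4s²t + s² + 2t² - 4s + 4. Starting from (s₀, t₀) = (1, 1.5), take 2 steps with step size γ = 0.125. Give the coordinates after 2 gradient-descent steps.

∇E = (8s³ - 8st + 2s - 4, -4s² + 4t)
Step 1: at (1, 1.5), ∇E = (-6, 2) → (1, 1.5) − 0.125·(-6, 2) = (1.75, 1.25)
Step 2: at (1.75, 1.25), ∇E = (24.875, -7.25) → (1.75, 1.25) − 0.125·(24.875, -7.25) = (-1.359375, 2.15625)

(-1.359375, 2.15625)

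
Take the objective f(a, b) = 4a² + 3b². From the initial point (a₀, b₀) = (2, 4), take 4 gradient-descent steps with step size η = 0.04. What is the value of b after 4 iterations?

∇f = (8a, 6b)
(a₁, b₁) = (2, 4) − 0.04·(16, 24) = (1.36, 3.04)
(a₂, b₂) = (1.36, 3.04) − 0.04·(10.88, 18.24) = (0.9248, 2.3104)
(a₃, b₃) = (0.9248, 2.3104) − 0.04·(7.3984, 13.8624) = (0.628864, 1.755904)
(a₄, b₄) = (0.628864, 1.755904) − 0.04·(5.030912, 10.535424) = (0.42762752, 1.33448704)
b = 1.33448704

1.33448704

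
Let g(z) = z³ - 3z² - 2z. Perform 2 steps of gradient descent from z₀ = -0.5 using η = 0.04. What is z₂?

g′(z) = 3z² - 6z - 2
Step 1: g′(-0.5) = 1.75; z₁ = -0.5 − 0.04·1.75 = -0.57
Step 2: g′(-0.57) = 2.3947; z₂ = -0.57 − 0.04·2.3947 = -0.665788

-0.665788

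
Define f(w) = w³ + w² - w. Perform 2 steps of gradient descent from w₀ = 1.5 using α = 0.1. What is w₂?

0.4828125

f′(w) = 3w² + 2w - 1
Step 1: f′(1.5) = 8.75; w₁ = 1.5 − 0.1·8.75 = 0.625
Step 2: f′(0.625) = 1.421875; w₂ = 0.625 − 0.1·1.421875 = 0.4828125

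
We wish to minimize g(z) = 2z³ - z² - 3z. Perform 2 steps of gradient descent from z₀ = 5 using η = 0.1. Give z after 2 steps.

-55.554

g′(z) = 6z² - 2z - 3
Step 1: g′(5) = 137; z₁ = 5 − 0.1·137 = -8.7
Step 2: g′(-8.7) = 468.54; z₂ = -8.7 − 0.1·468.54 = -55.554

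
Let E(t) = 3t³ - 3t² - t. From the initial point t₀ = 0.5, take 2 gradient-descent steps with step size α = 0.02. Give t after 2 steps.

E′(t) = 9t² - 6t - 1
t₁ = 0.5 − 0.02·(-1.75) = 0.535
t₂ = 0.535 − 0.02·(-1.633975) = 0.5676795

0.5676795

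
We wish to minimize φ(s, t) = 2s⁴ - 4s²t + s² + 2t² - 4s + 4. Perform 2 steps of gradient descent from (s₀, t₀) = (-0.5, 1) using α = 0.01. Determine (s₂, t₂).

(-0.45880064, 0.940416)

∇φ = (8s³ - 8st + 2s - 4, -4s² + 4t)
(s₁, t₁) = (-0.5, 1) − 0.01·(-2, 3) = (-0.48, 0.97)
(s₂, t₂) = (-0.48, 0.97) − 0.01·(-2.119936, 2.9584) = (-0.45880064, 0.940416)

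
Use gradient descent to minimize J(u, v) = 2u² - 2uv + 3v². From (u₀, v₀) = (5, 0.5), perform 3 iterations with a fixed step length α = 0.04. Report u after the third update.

3.11872

∇J = (4u - 2v, -2u + 6v)
(u₁, v₁) = (5, 0.5) − 0.04·(19, -7) = (4.24, 0.78)
(u₂, v₂) = (4.24, 0.78) − 0.04·(15.4, -3.8) = (3.624, 0.932)
(u₃, v₃) = (3.624, 0.932) − 0.04·(12.632, -1.656) = (3.11872, 0.99824)
u = 3.11872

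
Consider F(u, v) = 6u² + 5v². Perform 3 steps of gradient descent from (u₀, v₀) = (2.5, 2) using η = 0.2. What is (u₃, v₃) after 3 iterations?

∇F = (12u, 10v)
(u₁, v₁) = (2.5, 2) − 0.2·(30, 20) = (-3.5, -2)
(u₂, v₂) = (-3.5, -2) − 0.2·(-42, -20) = (4.9, 2)
(u₃, v₃) = (4.9, 2) − 0.2·(58.8, 20) = (-6.86, -2)

(-6.86, -2)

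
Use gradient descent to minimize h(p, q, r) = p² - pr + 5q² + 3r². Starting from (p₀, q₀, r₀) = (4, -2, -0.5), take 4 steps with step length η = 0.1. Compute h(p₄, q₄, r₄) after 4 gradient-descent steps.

2.6678830875

∇h = (2p - r, 10q, -p + 6r)
(p₁, q₁, r₁) = (4, -2, -0.5) − 0.1·(8.5, -20, -7) = (3.15, 0, 0.2)
(p₂, q₂, r₂) = (3.15, 0, 0.2) − 0.1·(6.1, 0, -1.95) = (2.54, 0, 0.395)
(p₃, q₃, r₃) = (2.54, 0, 0.395) − 0.1·(4.685, 0, -0.17) = (2.0715, 0, 0.412)
(p₄, q₄, r₄) = (2.0715, 0, 0.412) − 0.1·(3.731, 0, 0.4005) = (1.6984, 0, 0.37195)
h(1.6984, 0, 0.37195) = 2.6678830875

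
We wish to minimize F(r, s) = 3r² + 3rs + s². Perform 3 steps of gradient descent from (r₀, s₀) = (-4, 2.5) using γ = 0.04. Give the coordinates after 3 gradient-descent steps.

∇F = (6r + 3s, 3r + 2s)
(r₁, s₁) = (-4, 2.5) − 0.04·(-16.5, -7) = (-3.34, 2.78)
(r₂, s₂) = (-3.34, 2.78) − 0.04·(-11.7, -4.46) = (-2.872, 2.9584)
(r₃, s₃) = (-2.872, 2.9584) − 0.04·(-8.3568, -2.6992) = (-2.537728, 3.066368)

(-2.537728, 3.066368)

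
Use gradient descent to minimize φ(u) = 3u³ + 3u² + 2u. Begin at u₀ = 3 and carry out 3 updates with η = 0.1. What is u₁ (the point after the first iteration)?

φ′(u) = 9u² + 6u + 2
Step 1: φ′(3) = 101; u₁ = 3 − 0.1·101 = -7.1

-7.1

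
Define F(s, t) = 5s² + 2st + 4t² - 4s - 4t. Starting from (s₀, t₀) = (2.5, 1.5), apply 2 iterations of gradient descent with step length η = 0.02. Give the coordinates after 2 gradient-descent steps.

(1.6464, 1.0408)

∇F = (10s + 2t - 4, 2s + 8t - 4)
(s₁, t₁) = (2.5, 1.5) − 0.02·(24, 13) = (2.02, 1.24)
(s₂, t₂) = (2.02, 1.24) − 0.02·(18.68, 9.96) = (1.6464, 1.0408)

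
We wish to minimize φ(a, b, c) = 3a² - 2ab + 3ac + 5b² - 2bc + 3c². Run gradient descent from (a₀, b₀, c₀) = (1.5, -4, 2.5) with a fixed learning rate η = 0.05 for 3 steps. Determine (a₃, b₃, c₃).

(-0.2493125, -0.285, 0.3648125)

∇φ = (6a - 2b + 3c, -2a + 10b - 2c, 3a - 2b + 6c)
Step 1: at (1.5, -4, 2.5), ∇φ = (24.5, -48, 27.5) → (1.5, -4, 2.5) − 0.05·(24.5, -48, 27.5) = (0.275, -1.6, 1.125)
Step 2: at (0.275, -1.6, 1.125), ∇φ = (8.225, -18.8, 10.775) → (0.275, -1.6, 1.125) − 0.05·(8.225, -18.8, 10.775) = (-0.13625, -0.66, 0.58625)
Step 3: at (-0.13625, -0.66, 0.58625), ∇φ = (2.26125, -7.5, 4.42875) → (-0.13625, -0.66, 0.58625) − 0.05·(2.26125, -7.5, 4.42875) = (-0.2493125, -0.285, 0.3648125)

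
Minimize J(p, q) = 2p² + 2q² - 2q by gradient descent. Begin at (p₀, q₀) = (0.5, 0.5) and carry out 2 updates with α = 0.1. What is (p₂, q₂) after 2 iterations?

(0.18, 0.5)

∇J = (4p, 4q - 2)
(p₁, q₁) = (0.5, 0.5) − 0.1·(2, 0) = (0.3, 0.5)
(p₂, q₂) = (0.3, 0.5) − 0.1·(1.2, 0) = (0.18, 0.5)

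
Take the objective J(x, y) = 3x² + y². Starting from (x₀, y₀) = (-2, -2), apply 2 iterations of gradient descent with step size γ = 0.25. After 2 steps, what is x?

∇J = (6x, 2y)
Step 1: at (-2, -2), ∇J = (-12, -4) → (-2, -2) − 0.25·(-12, -4) = (1, -1)
Step 2: at (1, -1), ∇J = (6, -2) → (1, -1) − 0.25·(6, -2) = (-0.5, -0.5)
x = -0.5

-0.5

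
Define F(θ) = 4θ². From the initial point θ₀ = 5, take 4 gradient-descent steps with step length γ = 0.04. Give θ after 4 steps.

F′(θ) = 8θ
θ₁ = 5 − 0.04·40 = 3.4
θ₂ = 3.4 − 0.04·27.2 = 2.312
θ₃ = 2.312 − 0.04·18.496 = 1.57216
θ₄ = 1.57216 − 0.04·12.57728 = 1.0690688

1.0690688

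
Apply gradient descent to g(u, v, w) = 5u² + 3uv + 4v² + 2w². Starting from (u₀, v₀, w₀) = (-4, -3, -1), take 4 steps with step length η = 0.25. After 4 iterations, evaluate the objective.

45685.61553955078125

∇g = (10u + 3v, 3u + 8v, 4w)
(u₁, v₁, w₁) = (-4, -3, -1) − 0.25·(-49, -36, -4) = (8.25, 6, 0)
(u₂, v₂, w₂) = (8.25, 6, 0) − 0.25·(100.5, 72.75, 0) = (-16.875, -12.1875, 0)
(u₃, v₃, w₃) = (-16.875, -12.1875, 0) − 0.25·(-205.3125, -148.125, 0) = (34.453125, 24.84375, 0)
(u₄, v₄, w₄) = (34.453125, 24.84375, 0) − 0.25·(419.0625, 302.109375, 0) = (-70.3125, -50.68359375, 0)
g(-70.3125, -50.68359375, 0) = 45685.61553955078125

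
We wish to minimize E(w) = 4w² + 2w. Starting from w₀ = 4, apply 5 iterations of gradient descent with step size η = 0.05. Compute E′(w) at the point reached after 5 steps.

2.64384

E′(w) = 8w + 2
w₁ = 4 − 0.05·34 = 2.3
w₂ = 2.3 − 0.05·20.4 = 1.28
w₃ = 1.28 − 0.05·12.24 = 0.668
w₄ = 0.668 − 0.05·7.344 = 0.3008
w₅ = 0.3008 − 0.05·4.4064 = 0.08048
E′(w) at (0.08048) = 2.64384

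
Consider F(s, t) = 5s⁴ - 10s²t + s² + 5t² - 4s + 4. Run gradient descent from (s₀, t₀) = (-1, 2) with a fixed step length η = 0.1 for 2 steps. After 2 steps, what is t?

∇F = (20s³ - 20st + 2s - 4, -10s² + 10t)
Step 1: at (-1, 2), ∇F = (14, 10) → (-1, 2) − 0.1·(14, 10) = (-2.4, 1)
Step 2: at (-2.4, 1), ∇F = (-237.28, -47.6) → (-2.4, 1) − 0.1·(-237.28, -47.6) = (21.328, 5.76)
t = 5.76

5.76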